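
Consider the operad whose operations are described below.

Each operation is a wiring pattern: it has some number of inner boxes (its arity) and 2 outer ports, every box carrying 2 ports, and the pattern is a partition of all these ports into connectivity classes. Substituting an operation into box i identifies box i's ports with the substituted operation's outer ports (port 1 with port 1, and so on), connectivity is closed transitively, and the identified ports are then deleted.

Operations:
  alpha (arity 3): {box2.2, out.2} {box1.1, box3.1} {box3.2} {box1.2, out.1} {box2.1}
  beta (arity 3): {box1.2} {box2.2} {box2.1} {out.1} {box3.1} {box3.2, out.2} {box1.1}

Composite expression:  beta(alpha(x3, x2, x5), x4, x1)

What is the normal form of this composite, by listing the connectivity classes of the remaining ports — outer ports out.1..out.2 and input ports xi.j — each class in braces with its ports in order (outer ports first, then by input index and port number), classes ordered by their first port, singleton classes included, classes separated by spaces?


{out.1} {out.2, x1.2} {x1.1} {x2.1} {x2.2} {x3.1, x5.1} {x3.2} {x4.1} {x4.2} {x5.2}


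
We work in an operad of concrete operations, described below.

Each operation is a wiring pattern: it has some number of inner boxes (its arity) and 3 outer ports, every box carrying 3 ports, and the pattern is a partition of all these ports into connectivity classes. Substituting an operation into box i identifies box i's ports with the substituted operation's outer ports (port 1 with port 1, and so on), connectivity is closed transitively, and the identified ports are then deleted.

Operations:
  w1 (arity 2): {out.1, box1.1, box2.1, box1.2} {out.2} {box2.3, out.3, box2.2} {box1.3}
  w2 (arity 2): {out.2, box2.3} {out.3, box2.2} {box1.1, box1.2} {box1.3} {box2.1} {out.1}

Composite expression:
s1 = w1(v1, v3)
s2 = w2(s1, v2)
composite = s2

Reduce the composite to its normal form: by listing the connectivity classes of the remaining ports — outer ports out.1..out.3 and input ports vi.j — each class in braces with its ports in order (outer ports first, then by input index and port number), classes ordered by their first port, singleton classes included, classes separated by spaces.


{out.1} {out.2, v2.3} {out.3, v2.2} {v1.1, v1.2, v3.1} {v1.3} {v2.1} {v3.2, v3.3}

Substituting into w2 glues patterns; closure does the rest.
composing w1 on (v1, v3), with out.j its own outer ports: {out.1, v1.1, v1.2, v3.1} {out.2} {out.3, v3.2, v3.3} {v1.3}
composing w2 on (v1, v3, v2), with out.j its own outer ports: {out.1} {out.2, v2.3} {out.3, v2.2} {v1.1, v1.2, v3.1} {v1.3} {v2.1} {v3.2, v3.3}


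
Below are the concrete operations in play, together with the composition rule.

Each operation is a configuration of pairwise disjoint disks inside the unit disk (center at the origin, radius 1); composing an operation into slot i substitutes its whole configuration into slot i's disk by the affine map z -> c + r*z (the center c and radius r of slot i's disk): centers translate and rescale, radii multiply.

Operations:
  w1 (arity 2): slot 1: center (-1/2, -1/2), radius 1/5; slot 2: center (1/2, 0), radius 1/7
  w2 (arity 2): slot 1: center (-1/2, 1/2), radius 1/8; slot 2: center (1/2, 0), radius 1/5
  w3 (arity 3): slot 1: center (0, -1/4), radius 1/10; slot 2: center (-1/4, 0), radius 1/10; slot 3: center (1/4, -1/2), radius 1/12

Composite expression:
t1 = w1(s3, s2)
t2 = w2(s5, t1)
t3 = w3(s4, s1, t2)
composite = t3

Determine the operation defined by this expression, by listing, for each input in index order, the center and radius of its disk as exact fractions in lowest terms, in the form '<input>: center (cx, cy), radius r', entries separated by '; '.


s1: center (-1/4, 0), radius 1/10; s2: center (3/10, -1/2), radius 1/420; s3: center (17/60, -61/120), radius 1/300; s4: center (0, -1/4), radius 1/10; s5: center (5/24, -11/24), radius 1/96


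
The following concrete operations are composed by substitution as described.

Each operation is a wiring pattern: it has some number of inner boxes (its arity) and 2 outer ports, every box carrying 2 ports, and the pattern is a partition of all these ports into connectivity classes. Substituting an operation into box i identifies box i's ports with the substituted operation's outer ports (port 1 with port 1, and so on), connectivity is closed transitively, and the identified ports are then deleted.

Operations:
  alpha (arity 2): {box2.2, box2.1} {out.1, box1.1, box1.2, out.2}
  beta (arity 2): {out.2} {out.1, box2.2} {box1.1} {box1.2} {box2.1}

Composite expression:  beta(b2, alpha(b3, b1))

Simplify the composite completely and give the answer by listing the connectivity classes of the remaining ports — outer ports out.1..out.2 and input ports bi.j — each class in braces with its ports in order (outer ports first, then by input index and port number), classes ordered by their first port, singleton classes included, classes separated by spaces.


{out.1, b3.1, b3.2} {out.2} {b1.1, b1.2} {b2.1} {b2.2}


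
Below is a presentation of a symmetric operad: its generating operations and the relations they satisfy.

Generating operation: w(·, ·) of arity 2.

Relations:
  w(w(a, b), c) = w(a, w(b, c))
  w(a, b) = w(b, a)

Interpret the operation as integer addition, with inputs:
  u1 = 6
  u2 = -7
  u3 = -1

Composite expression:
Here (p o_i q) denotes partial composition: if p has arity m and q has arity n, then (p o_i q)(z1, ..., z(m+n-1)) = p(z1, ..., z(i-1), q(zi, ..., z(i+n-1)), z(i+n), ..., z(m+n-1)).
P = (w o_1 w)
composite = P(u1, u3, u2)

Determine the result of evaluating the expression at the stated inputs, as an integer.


w(u1, u3) = 5
w(w(u1, u3), u2) = -2

-2


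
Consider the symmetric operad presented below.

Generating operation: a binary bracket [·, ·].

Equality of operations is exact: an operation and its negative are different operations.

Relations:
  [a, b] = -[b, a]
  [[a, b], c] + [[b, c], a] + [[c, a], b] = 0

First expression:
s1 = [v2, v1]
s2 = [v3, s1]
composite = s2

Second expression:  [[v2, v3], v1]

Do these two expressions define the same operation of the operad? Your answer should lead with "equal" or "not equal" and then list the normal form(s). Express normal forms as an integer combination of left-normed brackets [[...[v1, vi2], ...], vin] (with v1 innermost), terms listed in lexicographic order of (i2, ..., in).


The first expression, normalized: [[v1, v2], v3]
The second expression, normalized: -[[v1, v2], v3] + [[v1, v3], v2]
Distinct normal forms: not equal.

not equal; first: [[v1, v2], v3]; second: -[[v1, v2], v3] + [[v1, v3], v2]


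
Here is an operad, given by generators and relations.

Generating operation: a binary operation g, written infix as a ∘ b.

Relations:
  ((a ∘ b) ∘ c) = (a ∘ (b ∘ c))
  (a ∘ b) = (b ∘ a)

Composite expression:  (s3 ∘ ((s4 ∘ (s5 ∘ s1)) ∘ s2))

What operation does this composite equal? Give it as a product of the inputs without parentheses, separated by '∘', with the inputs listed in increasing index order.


s1 ∘ s2 ∘ s3 ∘ s4 ∘ s5

With g associative and commutative, the s-input set is all that matters.
(s5 ∘ s1) reduces to s5 ∘ s1
(s4 ∘ (s5 ∘ s1)) reduces to s4 ∘ s5 ∘ s1
((s4 ∘ (s5 ∘ s1)) ∘ s2) reduces to s4 ∘ s5 ∘ s1 ∘ s2
(s3 ∘ ((s4 ∘ (s5 ∘ s1)) ∘ s2)) reduces to s3 ∘ s4 ∘ s5 ∘ s1 ∘ s2
rearranged into index order: s1 ∘ s2 ∘ s3 ∘ s4 ∘ s5


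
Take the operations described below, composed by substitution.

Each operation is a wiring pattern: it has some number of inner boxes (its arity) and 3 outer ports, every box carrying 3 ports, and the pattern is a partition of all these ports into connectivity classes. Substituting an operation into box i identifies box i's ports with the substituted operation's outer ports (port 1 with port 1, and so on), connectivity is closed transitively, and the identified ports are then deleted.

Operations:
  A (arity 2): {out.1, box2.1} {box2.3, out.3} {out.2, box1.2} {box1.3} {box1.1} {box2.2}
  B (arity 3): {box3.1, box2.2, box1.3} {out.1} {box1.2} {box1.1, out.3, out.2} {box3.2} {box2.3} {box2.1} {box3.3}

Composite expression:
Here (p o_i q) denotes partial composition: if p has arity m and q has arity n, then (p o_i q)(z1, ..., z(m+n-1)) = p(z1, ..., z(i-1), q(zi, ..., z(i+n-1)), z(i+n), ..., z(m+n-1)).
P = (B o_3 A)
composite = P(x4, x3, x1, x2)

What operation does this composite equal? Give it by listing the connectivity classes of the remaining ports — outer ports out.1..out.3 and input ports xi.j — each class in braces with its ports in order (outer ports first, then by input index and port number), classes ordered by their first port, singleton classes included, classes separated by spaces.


{out.1} {out.2, out.3, x4.1} {x1.1} {x1.2} {x1.3} {x2.1, x3.2, x4.3} {x2.2} {x2.3} {x3.1} {x3.3} {x4.2}

After gluing at B, chains via deleted ports link the x-ports.
through A, on inputs (x1, x2): {out.1, x2.1} {out.2, x1.2} {out.3, x2.3} {x1.1} {x1.3} {x2.2} (out.j = stage outer ports)
through B, on inputs (x4, x3, x1, x2): {out.1} {out.2, out.3, x4.1} {x1.1} {x1.2} {x1.3} {x2.1, x3.2, x4.3} {x2.2} {x2.3} {x3.1} {x3.3} {x4.2} (out.j = stage outer ports)


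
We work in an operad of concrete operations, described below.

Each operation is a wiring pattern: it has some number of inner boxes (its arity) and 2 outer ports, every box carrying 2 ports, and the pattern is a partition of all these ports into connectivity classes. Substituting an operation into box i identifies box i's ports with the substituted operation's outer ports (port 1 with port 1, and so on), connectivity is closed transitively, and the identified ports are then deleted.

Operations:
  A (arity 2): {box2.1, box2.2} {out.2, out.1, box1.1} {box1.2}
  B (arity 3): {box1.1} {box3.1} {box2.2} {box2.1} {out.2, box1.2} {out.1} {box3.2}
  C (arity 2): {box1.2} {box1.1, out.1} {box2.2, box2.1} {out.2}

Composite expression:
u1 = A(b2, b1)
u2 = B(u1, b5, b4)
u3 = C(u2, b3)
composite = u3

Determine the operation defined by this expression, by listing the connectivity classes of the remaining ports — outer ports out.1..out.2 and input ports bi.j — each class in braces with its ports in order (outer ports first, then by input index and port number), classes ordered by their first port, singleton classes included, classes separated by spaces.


Substituting into C glues patterns; closure does the rest.
through A, on inputs (b2, b1): {out.1, out.2, b2.1} {b1.1, b1.2} {b2.2} (out.j = stage outer ports)
through B, on inputs (b2, b1, b5, b4): {out.1} {out.2, b2.1} {b1.1, b1.2} {b2.2} {b4.1} {b4.2} {b5.1} {b5.2} (out.j = stage outer ports)
through C, on inputs (b2, b1, b5, b4, b3): {out.1} {out.2} {b1.1, b1.2} {b2.1} {b2.2} {b3.1, b3.2} {b4.1} {b4.2} {b5.1} {b5.2} (out.j = stage outer ports)

{out.1} {out.2} {b1.1, b1.2} {b2.1} {b2.2} {b3.1, b3.2} {b4.1} {b4.2} {b5.1} {b5.2}


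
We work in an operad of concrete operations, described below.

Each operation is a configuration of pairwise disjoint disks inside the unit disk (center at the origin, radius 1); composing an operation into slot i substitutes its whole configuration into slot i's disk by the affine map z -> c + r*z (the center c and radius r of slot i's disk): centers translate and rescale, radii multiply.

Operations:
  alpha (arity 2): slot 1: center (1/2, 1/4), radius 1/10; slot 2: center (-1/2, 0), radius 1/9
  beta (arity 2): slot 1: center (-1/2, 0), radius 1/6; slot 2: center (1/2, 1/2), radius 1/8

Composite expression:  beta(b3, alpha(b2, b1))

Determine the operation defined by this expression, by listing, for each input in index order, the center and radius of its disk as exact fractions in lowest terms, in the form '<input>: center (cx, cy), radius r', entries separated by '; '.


Each b-disk chains the slot maps above it in beta; radii multiply.
b3: after 1 affine step, its disk has center (-1/2, 0), radius 1/6
b2: after 2 affine steps, its disk has center (9/16, 17/32), radius 1/80
b1: after 2 affine steps, its disk has center (7/16, 1/2), radius 1/72

b1: center (7/16, 1/2), radius 1/72; b2: center (9/16, 17/32), radius 1/80; b3: center (-1/2, 0), radius 1/6


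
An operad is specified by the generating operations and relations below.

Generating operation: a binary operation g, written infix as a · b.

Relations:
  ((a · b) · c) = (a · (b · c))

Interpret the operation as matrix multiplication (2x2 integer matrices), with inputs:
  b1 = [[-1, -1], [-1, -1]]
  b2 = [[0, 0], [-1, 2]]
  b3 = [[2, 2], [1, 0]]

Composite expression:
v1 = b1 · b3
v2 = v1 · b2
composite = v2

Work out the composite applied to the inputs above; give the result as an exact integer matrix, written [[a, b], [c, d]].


[[2, -4], [2, -4]]

(b1 · b3) = [[-3, -2], [-3, -2]]
((b1 · b3) · b2) = [[2, -4], [2, -4]]


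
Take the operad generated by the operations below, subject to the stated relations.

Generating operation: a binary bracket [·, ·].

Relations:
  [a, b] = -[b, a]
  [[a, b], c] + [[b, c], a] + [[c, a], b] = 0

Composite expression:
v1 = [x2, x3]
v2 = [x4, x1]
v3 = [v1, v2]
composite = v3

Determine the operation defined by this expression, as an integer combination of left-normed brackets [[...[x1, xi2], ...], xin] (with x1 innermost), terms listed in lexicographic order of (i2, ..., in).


[[[x1, x4], x2], x3] - [[[x1, x4], x3], x2]

In the tensor algebra, words opening x1 carry the x1-anchored form.
Composite bracket: [[x2, x3], [x4, x1]]
The bracket unfolds into 8 signed words via [a, b] = ab - ba (2^3 = 8).
Words beginning with x1 determine it all:
  x1x4x2x3 appears with sign +1, giving the term +[[[x1, x4], x2], x3]
  x1x4x3x2 appears with sign -1, giving the term -[[[x1, x4], x3], x2]


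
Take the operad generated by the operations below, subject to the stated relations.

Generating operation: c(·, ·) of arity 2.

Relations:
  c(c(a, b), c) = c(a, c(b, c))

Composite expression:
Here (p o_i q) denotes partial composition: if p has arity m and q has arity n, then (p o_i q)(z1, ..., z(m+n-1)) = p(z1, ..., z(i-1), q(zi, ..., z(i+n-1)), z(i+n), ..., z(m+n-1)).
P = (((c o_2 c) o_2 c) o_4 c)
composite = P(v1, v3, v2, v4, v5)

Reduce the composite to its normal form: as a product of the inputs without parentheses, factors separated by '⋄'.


v1 ⋄ v3 ⋄ v2 ⋄ v4 ⋄ v5

Key point: c is associative — brackets drop, the v-order remains.
c(v3, v2) collapses to v3 ⋄ v2
c(v4, v5) collapses to v4 ⋄ v5
c(c(v3, v2), c(v4, v5)) collapses to v3 ⋄ v2 ⋄ v4 ⋄ v5
c(v1, c(c(v3, v2), c(v4, v5))) collapses to v1 ⋄ v3 ⋄ v2 ⋄ v4 ⋄ v5


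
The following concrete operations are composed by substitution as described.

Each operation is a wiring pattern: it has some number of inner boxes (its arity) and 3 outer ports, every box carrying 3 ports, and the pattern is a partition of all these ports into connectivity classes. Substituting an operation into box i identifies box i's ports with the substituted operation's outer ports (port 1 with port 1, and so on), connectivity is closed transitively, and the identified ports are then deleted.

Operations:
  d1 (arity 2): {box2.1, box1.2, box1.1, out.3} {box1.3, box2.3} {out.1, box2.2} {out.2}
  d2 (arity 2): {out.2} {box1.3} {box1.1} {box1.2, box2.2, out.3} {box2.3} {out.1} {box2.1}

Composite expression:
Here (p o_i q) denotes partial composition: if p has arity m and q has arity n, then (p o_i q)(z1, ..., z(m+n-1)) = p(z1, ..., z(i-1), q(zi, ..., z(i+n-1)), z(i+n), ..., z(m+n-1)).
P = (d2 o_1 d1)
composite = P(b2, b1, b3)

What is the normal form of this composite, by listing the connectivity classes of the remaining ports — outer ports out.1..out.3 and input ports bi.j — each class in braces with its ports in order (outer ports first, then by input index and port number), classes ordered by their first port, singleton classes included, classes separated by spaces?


{out.1} {out.2} {out.3, b3.2} {b1.1, b2.1, b2.2} {b1.2} {b1.3, b2.3} {b3.1} {b3.3}

Substituting into d2 glues patterns; closure does the rest.
after d1, the pattern on (b2, b1) reads {out.1, b1.2} {out.2} {out.3, b1.1, b2.1, b2.2} {b1.3, b2.3} (out.j = its outer ports)
after d2, the pattern on (b2, b1, b3) reads {out.1} {out.2} {out.3, b3.2} {b1.1, b2.1, b2.2} {b1.2} {b1.3, b2.3} {b3.1} {b3.3} (out.j = its outer ports)


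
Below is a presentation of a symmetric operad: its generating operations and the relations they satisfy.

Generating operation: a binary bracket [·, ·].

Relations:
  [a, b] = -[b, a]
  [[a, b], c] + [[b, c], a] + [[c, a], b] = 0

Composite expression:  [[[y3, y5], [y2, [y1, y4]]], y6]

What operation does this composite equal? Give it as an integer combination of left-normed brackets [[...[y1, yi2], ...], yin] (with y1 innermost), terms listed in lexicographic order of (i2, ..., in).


[[[[[y1, y4], y2], y3], y5], y6] - [[[[[y1, y4], y2], y5], y3], y6]

In the tensor algebra, words opening y1 carry the y1-anchored form.
Composite bracket: [[[y3, y5], [y2, [y1, y4]]], y6]
Each bracket splits as ab - ba, giving 32 signed words (2^5 = 32).
Coefficients come from the y1-initial words:
  the word y1y4y2y3y5y6 carries sign +1 and contributes +[[[[[y1, y4], y2], y3], y5], y6]
  the word y1y4y2y5y3y6 carries sign -1 and contributes -[[[[[y1, y4], y2], y5], y3], y6]


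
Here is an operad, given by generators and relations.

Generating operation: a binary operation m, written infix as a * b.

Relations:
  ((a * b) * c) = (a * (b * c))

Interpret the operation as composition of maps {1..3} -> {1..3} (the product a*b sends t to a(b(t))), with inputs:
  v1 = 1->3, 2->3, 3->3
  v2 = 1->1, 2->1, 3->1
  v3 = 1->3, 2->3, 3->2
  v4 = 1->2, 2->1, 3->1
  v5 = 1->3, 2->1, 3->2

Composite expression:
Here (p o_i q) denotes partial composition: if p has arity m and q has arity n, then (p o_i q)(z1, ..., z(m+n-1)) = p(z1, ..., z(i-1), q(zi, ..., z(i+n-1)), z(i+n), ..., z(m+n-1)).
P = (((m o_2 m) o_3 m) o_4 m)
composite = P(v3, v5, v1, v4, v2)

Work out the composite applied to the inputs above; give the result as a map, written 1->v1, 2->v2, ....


1->3, 2->3, 3->3


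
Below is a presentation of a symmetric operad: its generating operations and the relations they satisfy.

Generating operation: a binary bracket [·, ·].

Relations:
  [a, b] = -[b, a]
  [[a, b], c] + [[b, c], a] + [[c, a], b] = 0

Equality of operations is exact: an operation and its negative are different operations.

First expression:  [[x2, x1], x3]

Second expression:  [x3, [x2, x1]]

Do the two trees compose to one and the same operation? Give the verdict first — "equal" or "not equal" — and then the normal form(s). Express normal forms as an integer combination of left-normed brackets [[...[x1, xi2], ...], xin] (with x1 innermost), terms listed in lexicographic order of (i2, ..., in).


not equal — first -[[x1, x2], x3], second [[x1, x2], x3]

In normal form, the first expression is -[[x1, x2], x3]
In normal form, the second expression is [[x1, x2], x3]
The normal forms differ: not equal.


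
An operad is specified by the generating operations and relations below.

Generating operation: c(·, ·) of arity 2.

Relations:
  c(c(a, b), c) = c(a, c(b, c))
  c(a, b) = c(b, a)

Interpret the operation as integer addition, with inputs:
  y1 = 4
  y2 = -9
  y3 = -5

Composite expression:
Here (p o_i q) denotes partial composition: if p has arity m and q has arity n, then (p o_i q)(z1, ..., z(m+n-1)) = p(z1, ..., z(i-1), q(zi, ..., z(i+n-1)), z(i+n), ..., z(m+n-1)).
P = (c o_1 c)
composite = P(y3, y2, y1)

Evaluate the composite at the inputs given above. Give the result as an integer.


-10


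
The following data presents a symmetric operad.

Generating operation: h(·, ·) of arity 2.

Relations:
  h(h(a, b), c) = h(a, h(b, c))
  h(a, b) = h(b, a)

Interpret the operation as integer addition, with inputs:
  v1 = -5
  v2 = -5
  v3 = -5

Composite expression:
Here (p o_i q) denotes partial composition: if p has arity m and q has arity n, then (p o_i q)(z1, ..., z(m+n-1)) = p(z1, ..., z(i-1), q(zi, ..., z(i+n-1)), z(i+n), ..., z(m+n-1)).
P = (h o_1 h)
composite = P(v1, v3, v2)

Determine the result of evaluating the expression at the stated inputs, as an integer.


-15


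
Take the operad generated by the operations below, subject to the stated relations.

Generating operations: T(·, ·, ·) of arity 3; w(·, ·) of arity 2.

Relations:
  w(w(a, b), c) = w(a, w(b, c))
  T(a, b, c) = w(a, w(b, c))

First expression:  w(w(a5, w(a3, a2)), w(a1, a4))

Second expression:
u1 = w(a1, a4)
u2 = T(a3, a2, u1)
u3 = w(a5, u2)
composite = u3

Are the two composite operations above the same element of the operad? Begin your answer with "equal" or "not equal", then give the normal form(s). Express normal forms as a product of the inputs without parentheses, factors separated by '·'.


equal; the common form is a5 · a3 · a2 · a1 · a4

Reducing the first expression gives a5 · a3 · a2 · a1 · a4
Reducing the second expression gives a5 · a3 · a2 · a1 · a4
Same normal form: equal.


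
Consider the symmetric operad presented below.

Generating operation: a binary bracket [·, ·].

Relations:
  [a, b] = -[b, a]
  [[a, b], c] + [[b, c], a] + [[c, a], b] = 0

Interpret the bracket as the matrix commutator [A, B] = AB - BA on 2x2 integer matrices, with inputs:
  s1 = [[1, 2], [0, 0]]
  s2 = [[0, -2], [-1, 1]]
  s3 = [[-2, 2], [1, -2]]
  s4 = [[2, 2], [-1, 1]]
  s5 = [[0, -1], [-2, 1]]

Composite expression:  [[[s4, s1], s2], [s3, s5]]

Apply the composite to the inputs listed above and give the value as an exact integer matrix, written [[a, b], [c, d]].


[[-2, -56], [-34, 2]]

[s4, s1] = [[2, 0], [-1, -2]]
[[s4, s1], s2] = [[-2, -8], [5, 2]]
[s3, s5] = [[-3, 2], [-1, 3]]
[[[s4, s1], s2], [s3, s5]] = [[-2, -56], [-34, 2]]


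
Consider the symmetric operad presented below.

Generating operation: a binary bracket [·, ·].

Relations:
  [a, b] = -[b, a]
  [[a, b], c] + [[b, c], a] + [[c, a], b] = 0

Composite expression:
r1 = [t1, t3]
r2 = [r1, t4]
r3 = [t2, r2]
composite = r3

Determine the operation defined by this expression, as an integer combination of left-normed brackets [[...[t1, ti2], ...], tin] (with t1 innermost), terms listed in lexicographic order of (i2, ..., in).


Antisymmetry and Jacobi reduce to t1-anchored left-normed brackets.
Composite bracket: [t2, [[t1, t3], t4]]
Expanding via [a, b] = ab - ba: 8 signed words (2^3 = 8).
Keep just the words that open with t1:
  word t1t3t4t2 has sign -1, contributing -[[[t1, t3], t4], t2]

-[[[t1, t3], t4], t2]


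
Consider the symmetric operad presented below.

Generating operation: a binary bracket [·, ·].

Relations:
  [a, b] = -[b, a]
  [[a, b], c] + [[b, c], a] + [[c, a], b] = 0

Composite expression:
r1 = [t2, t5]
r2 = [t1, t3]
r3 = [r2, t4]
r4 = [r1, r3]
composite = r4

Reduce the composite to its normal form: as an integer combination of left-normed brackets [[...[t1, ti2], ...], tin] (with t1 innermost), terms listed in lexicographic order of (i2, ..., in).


-[[[[t1, t3], t4], t2], t5] + [[[[t1, t3], t4], t5], t2]

A multilinear Lie element is pinned by t1-initial words (t1 innermost).
Composite bracket: [[t2, t5], [[t1, t3], t4]]
Applying ab - ba throughout gives 16 signed words (2^4 = 16).
Coefficients come from the t1-initial words:
  sign of t1t3t4t2t5 is -1, so it contributes -[[[[t1, t3], t4], t2], t5]
  sign of t1t3t4t5t2 is +1, so it contributes +[[[[t1, t3], t4], t5], t2]


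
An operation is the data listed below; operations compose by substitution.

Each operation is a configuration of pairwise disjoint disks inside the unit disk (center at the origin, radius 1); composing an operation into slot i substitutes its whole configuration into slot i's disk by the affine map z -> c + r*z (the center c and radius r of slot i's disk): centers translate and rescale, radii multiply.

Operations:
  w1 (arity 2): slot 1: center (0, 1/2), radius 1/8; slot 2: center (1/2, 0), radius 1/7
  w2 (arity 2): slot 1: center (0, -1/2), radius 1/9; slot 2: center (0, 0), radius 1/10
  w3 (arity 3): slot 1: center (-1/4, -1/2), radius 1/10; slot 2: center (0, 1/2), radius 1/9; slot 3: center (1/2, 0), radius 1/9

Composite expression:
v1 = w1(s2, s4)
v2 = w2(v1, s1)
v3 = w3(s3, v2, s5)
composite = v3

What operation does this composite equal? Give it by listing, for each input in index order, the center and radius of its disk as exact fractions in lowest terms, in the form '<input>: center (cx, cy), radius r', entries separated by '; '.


Nesting under w3 composes maps z -> c + r*z down each s-path.
tracing s3 down its 1-map path: center (-1/4, -1/2), radius 1/10
tracing s2 down its 3-map path: center (0, 73/162), radius 1/648
tracing s4 down its 3-map path: center (1/162, 4/9), radius 1/567
tracing s1 down its 2-map path: center (0, 1/2), radius 1/90
tracing s5 down its 1-map path: center (1/2, 0), radius 1/9

s1: center (0, 1/2), radius 1/90; s2: center (0, 73/162), radius 1/648; s3: center (-1/4, -1/2), radius 1/10; s4: center (1/162, 4/9), radius 1/567; s5: center (1/2, 0), radius 1/9


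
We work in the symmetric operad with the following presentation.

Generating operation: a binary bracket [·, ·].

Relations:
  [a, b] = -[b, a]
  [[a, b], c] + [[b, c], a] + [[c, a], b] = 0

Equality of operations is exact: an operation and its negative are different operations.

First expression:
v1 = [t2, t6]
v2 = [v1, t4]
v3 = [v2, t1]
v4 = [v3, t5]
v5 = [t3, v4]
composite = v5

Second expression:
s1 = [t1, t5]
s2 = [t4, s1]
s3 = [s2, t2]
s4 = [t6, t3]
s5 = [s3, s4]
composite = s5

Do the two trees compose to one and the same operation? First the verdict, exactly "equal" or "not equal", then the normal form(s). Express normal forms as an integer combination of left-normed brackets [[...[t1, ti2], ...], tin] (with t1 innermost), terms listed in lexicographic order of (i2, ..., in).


not equal: they reduce to [[[[[t1, t2], t6], t4], t5], t3] - [[[[[t1, t4], t2], t6], t5], t3] + [[[[[t1, t4], t6], t2], t5], t3] - [[[[[t1, t6], t2], t4], t5], t3] and [[[[[t1, t5], t4], t2], t3], t6] - [[[[[t1, t5], t4], t2], t6], t3]

The first composite normalizes to [[[[[t1, t2], t6], t4], t5], t3] - [[[[[t1, t4], t2], t6], t5], t3] + [[[[[t1, t4], t6], t2], t5], t3] - [[[[[t1, t6], t2], t4], t5], t3]
The second composite normalizes to [[[[[t1, t5], t4], t2], t3], t6] - [[[[[t1, t5], t4], t2], t6], t3]
The forms do not match — not equal.


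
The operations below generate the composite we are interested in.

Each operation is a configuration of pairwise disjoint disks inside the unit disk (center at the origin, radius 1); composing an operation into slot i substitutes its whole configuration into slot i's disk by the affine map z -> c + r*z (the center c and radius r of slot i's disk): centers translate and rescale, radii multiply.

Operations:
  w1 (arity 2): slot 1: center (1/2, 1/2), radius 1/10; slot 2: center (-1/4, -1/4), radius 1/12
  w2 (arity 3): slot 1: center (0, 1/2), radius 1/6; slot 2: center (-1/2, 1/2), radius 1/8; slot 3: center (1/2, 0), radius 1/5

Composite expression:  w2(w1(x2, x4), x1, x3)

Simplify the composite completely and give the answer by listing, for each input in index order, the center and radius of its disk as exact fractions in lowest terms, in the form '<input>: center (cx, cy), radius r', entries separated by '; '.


x1: center (-1/2, 1/2), radius 1/8; x2: center (1/12, 7/12), radius 1/60; x3: center (1/2, 0), radius 1/5; x4: center (-1/24, 11/24), radius 1/72

Below w2, radii multiply path by path; the x-disk centers shift.
input x2: applying the 2 nested substitutions gives center (1/12, 7/12), radius 1/60
input x4: applying the 2 nested substitutions gives center (-1/24, 11/24), radius 1/72
input x1: applying the 1 nested substitution gives center (-1/2, 1/2), radius 1/8
input x3: applying the 1 nested substitution gives center (1/2, 0), radius 1/5


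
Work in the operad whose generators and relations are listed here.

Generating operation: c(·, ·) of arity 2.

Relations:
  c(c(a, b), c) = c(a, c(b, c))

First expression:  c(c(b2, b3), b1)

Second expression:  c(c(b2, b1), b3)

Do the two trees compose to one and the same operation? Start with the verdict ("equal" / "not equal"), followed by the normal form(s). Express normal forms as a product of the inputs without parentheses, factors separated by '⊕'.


not equal; first: b2 ⊕ b3 ⊕ b1; second: b2 ⊕ b1 ⊕ b3


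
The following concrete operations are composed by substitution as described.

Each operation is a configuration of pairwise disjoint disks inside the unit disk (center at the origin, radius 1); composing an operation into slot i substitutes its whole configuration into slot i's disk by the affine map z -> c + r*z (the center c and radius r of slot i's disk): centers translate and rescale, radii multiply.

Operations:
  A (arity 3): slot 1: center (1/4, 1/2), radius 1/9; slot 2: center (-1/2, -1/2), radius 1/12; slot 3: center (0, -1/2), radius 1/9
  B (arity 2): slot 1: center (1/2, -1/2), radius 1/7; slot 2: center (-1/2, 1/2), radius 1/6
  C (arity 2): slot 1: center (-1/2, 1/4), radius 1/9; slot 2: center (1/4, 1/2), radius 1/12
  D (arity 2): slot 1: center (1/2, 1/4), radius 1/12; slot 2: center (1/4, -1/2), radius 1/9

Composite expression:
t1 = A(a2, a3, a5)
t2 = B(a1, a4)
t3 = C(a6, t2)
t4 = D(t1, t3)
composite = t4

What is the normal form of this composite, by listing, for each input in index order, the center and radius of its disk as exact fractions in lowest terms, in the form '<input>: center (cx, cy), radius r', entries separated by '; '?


a1: center (61/216, -97/216), radius 1/756; a2: center (25/48, 7/24), radius 1/108; a3: center (11/24, 5/24), radius 1/144; a4: center (59/216, -95/216), radius 1/648; a5: center (1/2, 5/24), radius 1/108; a6: center (7/36, -17/36), radius 1/81

Each a-disk chains the slot maps above it in D; radii multiply.
for a2, the 2-step affine chain lands on center (25/48, 7/24), radius 1/108
for a3, the 2-step affine chain lands on center (11/24, 5/24), radius 1/144
for a5, the 2-step affine chain lands on center (1/2, 5/24), radius 1/108
for a6, the 2-step affine chain lands on center (7/36, -17/36), radius 1/81
for a1, the 3-step affine chain lands on center (61/216, -97/216), radius 1/756
for a4, the 3-step affine chain lands on center (59/216, -95/216), radius 1/648


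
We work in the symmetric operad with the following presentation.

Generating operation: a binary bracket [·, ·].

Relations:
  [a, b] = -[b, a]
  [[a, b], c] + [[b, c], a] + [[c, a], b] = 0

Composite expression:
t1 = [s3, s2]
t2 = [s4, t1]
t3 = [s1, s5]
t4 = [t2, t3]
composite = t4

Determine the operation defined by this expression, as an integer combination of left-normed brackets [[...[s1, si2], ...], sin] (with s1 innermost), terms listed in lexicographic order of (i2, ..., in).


Expand each bracket as ab - ba; the s1-initial words give the coefficients.
Composite bracket: [[s4, [s3, s2]], [s1, s5]]
Each bracket splits as ab - ba, giving 16 signed words (2^4 = 16).
The s1-initial words carry the normal form:
  word s1s5s2s3s4 has sign -1, contributing -[[[[s1, s5], s2], s3], s4]
  word s1s5s3s2s4 has sign +1, contributing +[[[[s1, s5], s3], s2], s4]
  word s1s5s4s2s3 has sign +1, contributing +[[[[s1, s5], s4], s2], s3]
  word s1s5s4s3s2 has sign -1, contributing -[[[[s1, s5], s4], s3], s2]

-[[[[s1, s5], s2], s3], s4] + [[[[s1, s5], s3], s2], s4] + [[[[s1, s5], s4], s2], s3] - [[[[s1, s5], s4], s3], s2]


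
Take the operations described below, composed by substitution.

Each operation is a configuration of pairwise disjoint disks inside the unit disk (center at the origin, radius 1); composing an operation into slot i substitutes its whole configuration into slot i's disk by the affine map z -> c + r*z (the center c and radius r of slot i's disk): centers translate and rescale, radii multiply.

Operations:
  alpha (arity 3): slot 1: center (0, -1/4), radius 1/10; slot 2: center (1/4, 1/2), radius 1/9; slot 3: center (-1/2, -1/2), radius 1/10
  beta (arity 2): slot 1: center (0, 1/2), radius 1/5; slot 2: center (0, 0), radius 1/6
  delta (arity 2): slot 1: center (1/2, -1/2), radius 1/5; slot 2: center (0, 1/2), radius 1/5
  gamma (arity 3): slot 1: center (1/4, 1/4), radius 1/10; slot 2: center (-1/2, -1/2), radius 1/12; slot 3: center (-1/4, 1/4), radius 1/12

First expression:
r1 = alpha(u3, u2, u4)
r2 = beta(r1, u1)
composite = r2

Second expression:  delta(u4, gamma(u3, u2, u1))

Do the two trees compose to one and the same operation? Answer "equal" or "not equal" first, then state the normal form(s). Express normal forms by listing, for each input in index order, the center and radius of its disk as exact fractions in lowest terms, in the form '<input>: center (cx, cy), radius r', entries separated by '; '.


not equal; first: u1: center (0, 0), radius 1/6; u2: center (1/20, 3/5), radius 1/45; u3: center (0, 9/20), radius 1/50; u4: center (-1/10, 2/5), radius 1/50; second: u1: center (-1/20, 11/20), radius 1/60; u2: center (-1/10, 2/5), radius 1/60; u3: center (1/20, 11/20), radius 1/50; u4: center (1/2, -1/2), radius 1/5

The first expression reduces to u1: center (0, 0), radius 1/6; u2: center (1/20, 3/5), radius 1/45; u3: center (0, 9/20), radius 1/50; u4: center (-1/10, 2/5), radius 1/50
The second expression reduces to u1: center (-1/20, 11/20), radius 1/60; u2: center (-1/10, 2/5), radius 1/60; u3: center (1/20, 11/20), radius 1/50; u4: center (1/2, -1/2), radius 1/5
Different reductions; not equal.


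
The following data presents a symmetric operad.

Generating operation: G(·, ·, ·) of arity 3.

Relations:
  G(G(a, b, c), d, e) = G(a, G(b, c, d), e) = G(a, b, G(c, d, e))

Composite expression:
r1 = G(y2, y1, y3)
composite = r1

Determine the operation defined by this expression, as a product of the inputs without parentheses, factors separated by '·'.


y2 · y1 · y3

Every regrouping of G is equal, so read the y-inputs in written order.
G(y2, y1, y3) linearizes to y2 · y1 · y3


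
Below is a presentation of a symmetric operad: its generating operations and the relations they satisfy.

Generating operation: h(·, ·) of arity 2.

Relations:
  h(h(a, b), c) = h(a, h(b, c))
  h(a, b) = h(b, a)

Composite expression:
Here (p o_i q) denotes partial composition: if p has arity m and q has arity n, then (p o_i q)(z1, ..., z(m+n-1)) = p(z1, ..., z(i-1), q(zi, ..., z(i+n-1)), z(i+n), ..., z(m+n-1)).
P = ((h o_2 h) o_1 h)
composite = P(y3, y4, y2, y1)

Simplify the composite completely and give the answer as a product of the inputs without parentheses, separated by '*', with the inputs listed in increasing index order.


y1 * y2 * y3 * y4

Key point: h commutes, so take the y-inputs in any fixed order.
h(y3, y4) flattens to y3 * y4
h(y2, y1) flattens to y2 * y1
h(h(y3, y4), h(y2, y1)) flattens to y3 * y4 * y2 * y1
rearranged into index order: y1 * y2 * y3 * y4


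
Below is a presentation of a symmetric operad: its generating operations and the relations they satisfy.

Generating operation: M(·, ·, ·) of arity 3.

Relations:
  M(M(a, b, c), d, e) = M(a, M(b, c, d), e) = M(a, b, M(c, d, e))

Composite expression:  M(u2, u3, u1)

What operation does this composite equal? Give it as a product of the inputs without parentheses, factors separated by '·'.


u2 · u3 · u1

Under associativity of M, the answer is the u's in reading order.
M(u2, u3, u1) linearizes to u2 · u3 · u1


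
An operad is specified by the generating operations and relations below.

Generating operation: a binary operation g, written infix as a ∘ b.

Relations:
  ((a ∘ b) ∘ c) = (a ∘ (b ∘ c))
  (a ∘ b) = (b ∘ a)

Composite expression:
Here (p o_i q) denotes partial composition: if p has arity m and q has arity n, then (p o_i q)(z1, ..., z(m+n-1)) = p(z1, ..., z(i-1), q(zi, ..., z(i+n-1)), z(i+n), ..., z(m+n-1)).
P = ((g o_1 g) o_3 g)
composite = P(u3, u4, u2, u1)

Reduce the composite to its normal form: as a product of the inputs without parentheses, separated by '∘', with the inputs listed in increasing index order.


u1 ∘ u2 ∘ u3 ∘ u4


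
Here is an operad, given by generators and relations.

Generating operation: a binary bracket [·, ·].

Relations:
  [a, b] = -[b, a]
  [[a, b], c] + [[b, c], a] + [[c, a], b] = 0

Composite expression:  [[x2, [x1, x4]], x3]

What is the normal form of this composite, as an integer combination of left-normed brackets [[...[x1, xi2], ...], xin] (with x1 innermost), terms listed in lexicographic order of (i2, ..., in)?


-[[[x1, x4], x2], x3]


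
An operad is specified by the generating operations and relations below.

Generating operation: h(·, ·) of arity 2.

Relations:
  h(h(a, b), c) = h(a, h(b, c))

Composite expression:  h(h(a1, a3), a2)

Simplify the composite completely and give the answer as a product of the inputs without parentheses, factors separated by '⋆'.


a1 ⋆ a3 ⋆ a2

The h-tree's shape is irrelevant; the a-reading-order decides.
h(a1, a3) collapses to a1 ⋆ a3
h(h(a1, a3), a2) collapses to a1 ⋆ a3 ⋆ a2


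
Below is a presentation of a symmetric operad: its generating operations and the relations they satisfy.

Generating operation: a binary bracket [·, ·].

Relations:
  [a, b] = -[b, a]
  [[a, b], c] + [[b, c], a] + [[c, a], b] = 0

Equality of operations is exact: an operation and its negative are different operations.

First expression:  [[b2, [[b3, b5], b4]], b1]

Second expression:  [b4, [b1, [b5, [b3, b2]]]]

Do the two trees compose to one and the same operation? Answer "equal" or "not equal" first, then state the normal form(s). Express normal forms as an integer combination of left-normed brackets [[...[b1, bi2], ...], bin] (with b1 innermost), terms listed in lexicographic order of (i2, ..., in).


not equal; first: -[[[[b1, b2], b3], b5], b4] + [[[[b1, b2], b4], b3], b5] - [[[[b1, b2], b4], b5], b3] + [[[[b1, b2], b5], b3], b4] + [[[[b1, b3], b5], b4], b2] - [[[[b1, b4], b3], b5], b2] + [[[[b1, b4], b5], b3], b2] - [[[[b1, b5], b3], b4], b2]; second: -[[[[b1, b2], b3], b5], b4] + [[[[b1, b3], b2], b5], b4] + [[[[b1, b5], b2], b3], b4] - [[[[b1, b5], b3], b2], b4]


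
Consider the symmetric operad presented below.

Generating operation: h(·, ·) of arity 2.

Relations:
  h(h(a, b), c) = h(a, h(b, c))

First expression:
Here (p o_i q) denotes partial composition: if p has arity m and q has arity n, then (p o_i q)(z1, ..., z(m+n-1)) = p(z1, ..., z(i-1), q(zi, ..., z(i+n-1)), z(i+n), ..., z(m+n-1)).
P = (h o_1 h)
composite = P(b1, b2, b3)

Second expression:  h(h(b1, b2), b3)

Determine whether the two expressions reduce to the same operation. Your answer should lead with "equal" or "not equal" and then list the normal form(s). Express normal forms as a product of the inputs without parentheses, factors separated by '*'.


equal — both sides give b1 * b2 * b3


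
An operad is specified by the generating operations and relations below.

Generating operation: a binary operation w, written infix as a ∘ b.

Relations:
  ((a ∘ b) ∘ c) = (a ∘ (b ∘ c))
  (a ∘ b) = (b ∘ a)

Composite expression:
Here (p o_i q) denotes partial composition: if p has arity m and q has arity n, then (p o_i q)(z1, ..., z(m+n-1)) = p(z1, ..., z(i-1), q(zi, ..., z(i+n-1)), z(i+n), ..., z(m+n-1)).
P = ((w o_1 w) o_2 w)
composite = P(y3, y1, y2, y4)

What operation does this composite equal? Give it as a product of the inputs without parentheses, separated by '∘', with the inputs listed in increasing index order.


y1 ∘ y2 ∘ y3 ∘ y4

Reordering under w is free, so list the y-inputs canonically.
(y1 ∘ y2) collapses to y1 ∘ y2
(y3 ∘ (y1 ∘ y2)) collapses to y3 ∘ y1 ∘ y2
((y3 ∘ (y1 ∘ y2)) ∘ y4) collapses to y3 ∘ y1 ∘ y2 ∘ y4
rearranged into index order: y1 ∘ y2 ∘ y3 ∘ y4


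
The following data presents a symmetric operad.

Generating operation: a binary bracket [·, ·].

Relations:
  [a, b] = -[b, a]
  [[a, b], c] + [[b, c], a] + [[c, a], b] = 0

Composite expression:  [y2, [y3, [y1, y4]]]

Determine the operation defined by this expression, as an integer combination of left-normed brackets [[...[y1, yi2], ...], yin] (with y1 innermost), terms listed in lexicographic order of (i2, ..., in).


Antisymmetry and Jacobi reduce to y1-anchored left-normed brackets.
Composite bracket: [y2, [y3, [y1, y4]]]
Applying ab - ba throughout gives 8 signed words (2^3 = 8).
Only words starting with y1 matter:
  y1y4y3y2 appears with sign +1, giving the term +[[[y1, y4], y3], y2]

[[[y1, y4], y3], y2]
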